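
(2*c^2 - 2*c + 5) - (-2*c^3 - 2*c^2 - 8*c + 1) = 2*c^3 + 4*c^2 + 6*c + 4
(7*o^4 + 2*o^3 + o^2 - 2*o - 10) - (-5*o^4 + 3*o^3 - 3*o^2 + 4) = 12*o^4 - o^3 + 4*o^2 - 2*o - 14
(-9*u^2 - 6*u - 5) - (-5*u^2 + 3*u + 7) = -4*u^2 - 9*u - 12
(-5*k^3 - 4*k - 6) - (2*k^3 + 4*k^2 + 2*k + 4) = -7*k^3 - 4*k^2 - 6*k - 10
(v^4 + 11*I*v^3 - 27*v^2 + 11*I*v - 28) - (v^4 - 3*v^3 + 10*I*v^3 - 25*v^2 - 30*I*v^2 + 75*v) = 3*v^3 + I*v^3 - 2*v^2 + 30*I*v^2 - 75*v + 11*I*v - 28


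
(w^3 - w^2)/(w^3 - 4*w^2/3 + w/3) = 3*w/(3*w - 1)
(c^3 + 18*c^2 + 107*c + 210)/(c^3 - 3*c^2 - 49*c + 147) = (c^2 + 11*c + 30)/(c^2 - 10*c + 21)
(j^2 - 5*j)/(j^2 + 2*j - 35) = j/(j + 7)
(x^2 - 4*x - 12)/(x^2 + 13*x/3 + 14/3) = 3*(x - 6)/(3*x + 7)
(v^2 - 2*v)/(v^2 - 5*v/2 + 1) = 2*v/(2*v - 1)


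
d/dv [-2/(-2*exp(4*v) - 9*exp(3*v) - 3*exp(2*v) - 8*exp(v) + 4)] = (-16*exp(3*v) - 54*exp(2*v) - 12*exp(v) - 16)*exp(v)/(2*exp(4*v) + 9*exp(3*v) + 3*exp(2*v) + 8*exp(v) - 4)^2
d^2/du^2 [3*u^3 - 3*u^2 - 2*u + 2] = 18*u - 6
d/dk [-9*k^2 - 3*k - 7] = -18*k - 3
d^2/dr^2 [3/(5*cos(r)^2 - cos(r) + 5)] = 3*(100*sin(r)^4 + 49*sin(r)^2 + 95*cos(r)/4 - 15*cos(3*r)/4 - 101)/(5*sin(r)^2 + cos(r) - 10)^3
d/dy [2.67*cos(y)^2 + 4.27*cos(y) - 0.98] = -(5.34*cos(y) + 4.27)*sin(y)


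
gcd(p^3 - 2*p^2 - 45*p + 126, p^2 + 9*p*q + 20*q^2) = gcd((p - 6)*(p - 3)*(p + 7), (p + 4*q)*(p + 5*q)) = 1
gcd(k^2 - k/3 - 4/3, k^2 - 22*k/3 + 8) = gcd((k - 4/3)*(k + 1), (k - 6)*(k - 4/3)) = k - 4/3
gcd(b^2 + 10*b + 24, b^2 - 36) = b + 6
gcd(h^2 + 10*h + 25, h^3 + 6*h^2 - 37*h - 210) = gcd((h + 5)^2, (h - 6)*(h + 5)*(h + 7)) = h + 5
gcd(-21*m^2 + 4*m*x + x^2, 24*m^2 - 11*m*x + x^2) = -3*m + x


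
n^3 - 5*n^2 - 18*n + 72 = (n - 6)*(n - 3)*(n + 4)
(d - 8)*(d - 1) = d^2 - 9*d + 8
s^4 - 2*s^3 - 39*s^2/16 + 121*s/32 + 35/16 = (s - 2)*(s - 7/4)*(s + 1/2)*(s + 5/4)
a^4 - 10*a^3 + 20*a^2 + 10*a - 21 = (a - 7)*(a - 3)*(a - 1)*(a + 1)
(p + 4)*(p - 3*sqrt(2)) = p^2 - 3*sqrt(2)*p + 4*p - 12*sqrt(2)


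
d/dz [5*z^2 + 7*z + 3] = 10*z + 7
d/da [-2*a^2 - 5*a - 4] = -4*a - 5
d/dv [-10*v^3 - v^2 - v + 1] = -30*v^2 - 2*v - 1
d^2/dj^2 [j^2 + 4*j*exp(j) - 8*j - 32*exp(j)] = 4*j*exp(j) - 24*exp(j) + 2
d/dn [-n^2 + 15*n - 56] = 15 - 2*n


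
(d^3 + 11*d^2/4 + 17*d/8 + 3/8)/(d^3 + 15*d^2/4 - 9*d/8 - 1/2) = (2*d^2 + 5*d + 3)/(2*d^2 + 7*d - 4)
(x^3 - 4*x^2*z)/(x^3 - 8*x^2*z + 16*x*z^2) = x/(x - 4*z)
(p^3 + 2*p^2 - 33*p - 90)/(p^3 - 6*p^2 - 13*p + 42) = (p^2 - p - 30)/(p^2 - 9*p + 14)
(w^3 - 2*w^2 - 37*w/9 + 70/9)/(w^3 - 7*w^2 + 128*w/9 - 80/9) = (3*w^2 - w - 14)/(3*w^2 - 16*w + 16)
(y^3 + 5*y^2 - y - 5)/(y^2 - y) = y + 6 + 5/y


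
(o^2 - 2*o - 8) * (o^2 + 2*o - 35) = o^4 - 47*o^2 + 54*o + 280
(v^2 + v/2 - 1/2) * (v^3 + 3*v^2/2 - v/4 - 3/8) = v^5 + 2*v^4 - 5*v^2/4 - v/16 + 3/16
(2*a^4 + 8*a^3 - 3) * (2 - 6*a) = -12*a^5 - 44*a^4 + 16*a^3 + 18*a - 6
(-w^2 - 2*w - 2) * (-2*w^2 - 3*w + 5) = 2*w^4 + 7*w^3 + 5*w^2 - 4*w - 10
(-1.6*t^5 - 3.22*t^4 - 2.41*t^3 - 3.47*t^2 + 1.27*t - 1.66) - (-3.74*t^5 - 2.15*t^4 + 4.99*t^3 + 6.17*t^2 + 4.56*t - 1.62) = 2.14*t^5 - 1.07*t^4 - 7.4*t^3 - 9.64*t^2 - 3.29*t - 0.0399999999999998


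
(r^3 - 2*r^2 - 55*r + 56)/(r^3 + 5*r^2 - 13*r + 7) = (r - 8)/(r - 1)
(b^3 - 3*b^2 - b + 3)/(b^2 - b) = b - 2 - 3/b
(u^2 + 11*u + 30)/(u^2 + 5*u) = (u + 6)/u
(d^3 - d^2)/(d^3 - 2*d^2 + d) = d/(d - 1)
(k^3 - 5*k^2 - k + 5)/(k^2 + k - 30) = (k^2 - 1)/(k + 6)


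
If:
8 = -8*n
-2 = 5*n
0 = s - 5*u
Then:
No Solution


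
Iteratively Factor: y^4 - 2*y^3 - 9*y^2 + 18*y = (y + 3)*(y^3 - 5*y^2 + 6*y) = (y - 2)*(y + 3)*(y^2 - 3*y) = y*(y - 2)*(y + 3)*(y - 3)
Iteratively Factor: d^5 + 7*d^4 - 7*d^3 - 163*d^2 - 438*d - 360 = (d + 3)*(d^4 + 4*d^3 - 19*d^2 - 106*d - 120) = (d - 5)*(d + 3)*(d^3 + 9*d^2 + 26*d + 24) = (d - 5)*(d + 3)^2*(d^2 + 6*d + 8) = (d - 5)*(d + 2)*(d + 3)^2*(d + 4)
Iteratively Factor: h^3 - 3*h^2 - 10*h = (h - 5)*(h^2 + 2*h) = h*(h - 5)*(h + 2)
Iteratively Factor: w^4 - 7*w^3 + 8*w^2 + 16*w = (w - 4)*(w^3 - 3*w^2 - 4*w) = w*(w - 4)*(w^2 - 3*w - 4) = w*(w - 4)^2*(w + 1)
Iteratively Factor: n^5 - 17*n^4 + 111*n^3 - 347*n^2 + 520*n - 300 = (n - 5)*(n^4 - 12*n^3 + 51*n^2 - 92*n + 60) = (n - 5)*(n - 3)*(n^3 - 9*n^2 + 24*n - 20) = (n - 5)*(n - 3)*(n - 2)*(n^2 - 7*n + 10) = (n - 5)^2*(n - 3)*(n - 2)*(n - 2)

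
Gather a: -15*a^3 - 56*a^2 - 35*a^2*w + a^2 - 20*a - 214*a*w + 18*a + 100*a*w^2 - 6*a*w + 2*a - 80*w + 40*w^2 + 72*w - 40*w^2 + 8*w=-15*a^3 + a^2*(-35*w - 55) + a*(100*w^2 - 220*w)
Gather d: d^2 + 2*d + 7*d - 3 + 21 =d^2 + 9*d + 18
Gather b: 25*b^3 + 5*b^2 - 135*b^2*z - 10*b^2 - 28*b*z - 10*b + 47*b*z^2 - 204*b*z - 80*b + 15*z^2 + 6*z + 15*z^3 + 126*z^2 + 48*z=25*b^3 + b^2*(-135*z - 5) + b*(47*z^2 - 232*z - 90) + 15*z^3 + 141*z^2 + 54*z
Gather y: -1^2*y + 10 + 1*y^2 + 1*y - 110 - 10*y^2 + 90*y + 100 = -9*y^2 + 90*y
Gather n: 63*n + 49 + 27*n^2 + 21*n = 27*n^2 + 84*n + 49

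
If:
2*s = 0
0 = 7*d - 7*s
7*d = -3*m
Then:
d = 0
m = 0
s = 0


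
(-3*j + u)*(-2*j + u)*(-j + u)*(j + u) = -6*j^4 + 5*j^3*u + 5*j^2*u^2 - 5*j*u^3 + u^4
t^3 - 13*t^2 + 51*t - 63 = (t - 7)*(t - 3)^2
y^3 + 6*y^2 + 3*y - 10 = (y - 1)*(y + 2)*(y + 5)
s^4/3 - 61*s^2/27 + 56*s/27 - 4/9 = (s/3 + 1)*(s - 2)*(s - 2/3)*(s - 1/3)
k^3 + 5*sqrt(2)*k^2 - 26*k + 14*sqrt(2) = (k - sqrt(2))^2*(k + 7*sqrt(2))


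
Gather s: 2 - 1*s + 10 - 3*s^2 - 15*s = -3*s^2 - 16*s + 12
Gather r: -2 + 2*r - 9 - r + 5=r - 6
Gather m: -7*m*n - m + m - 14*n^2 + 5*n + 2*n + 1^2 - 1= -7*m*n - 14*n^2 + 7*n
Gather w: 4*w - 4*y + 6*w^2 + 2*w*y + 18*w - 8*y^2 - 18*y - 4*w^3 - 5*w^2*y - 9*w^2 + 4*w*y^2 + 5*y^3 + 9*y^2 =-4*w^3 + w^2*(-5*y - 3) + w*(4*y^2 + 2*y + 22) + 5*y^3 + y^2 - 22*y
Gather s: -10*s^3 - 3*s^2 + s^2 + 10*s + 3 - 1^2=-10*s^3 - 2*s^2 + 10*s + 2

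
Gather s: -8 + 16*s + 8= 16*s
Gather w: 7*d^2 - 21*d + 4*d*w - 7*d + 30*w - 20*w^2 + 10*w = 7*d^2 - 28*d - 20*w^2 + w*(4*d + 40)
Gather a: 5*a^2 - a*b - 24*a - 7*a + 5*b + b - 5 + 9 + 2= 5*a^2 + a*(-b - 31) + 6*b + 6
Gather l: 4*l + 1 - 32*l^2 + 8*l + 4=-32*l^2 + 12*l + 5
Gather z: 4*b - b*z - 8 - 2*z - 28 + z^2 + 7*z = 4*b + z^2 + z*(5 - b) - 36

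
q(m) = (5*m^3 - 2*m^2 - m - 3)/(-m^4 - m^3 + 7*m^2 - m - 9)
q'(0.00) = 0.07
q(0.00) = 0.33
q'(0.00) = 0.07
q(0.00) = 0.33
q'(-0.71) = -4.60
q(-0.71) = 1.09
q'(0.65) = -0.03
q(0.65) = 0.44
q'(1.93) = 1.39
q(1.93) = -3.98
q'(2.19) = 2.57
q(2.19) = -3.39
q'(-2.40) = 7.96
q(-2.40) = -5.65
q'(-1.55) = -1.34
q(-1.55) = -3.40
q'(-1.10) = -796.22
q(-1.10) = -25.12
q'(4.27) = 0.35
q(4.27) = -1.17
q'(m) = (15*m^2 - 4*m - 1)/(-m^4 - m^3 + 7*m^2 - m - 9) + (4*m^3 + 3*m^2 - 14*m + 1)*(5*m^3 - 2*m^2 - m - 3)/(-m^4 - m^3 + 7*m^2 - m - 9)^2 = (5*m^6 - 4*m^5 + 30*m^4 - 24*m^3 - 135*m^2 + 78*m + 6)/(m^8 + 2*m^7 - 13*m^6 - 12*m^5 + 69*m^4 + 4*m^3 - 125*m^2 + 18*m + 81)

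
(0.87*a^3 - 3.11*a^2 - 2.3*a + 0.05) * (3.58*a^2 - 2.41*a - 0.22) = 3.1146*a^5 - 13.2305*a^4 - 0.9303*a^3 + 6.4062*a^2 + 0.3855*a - 0.011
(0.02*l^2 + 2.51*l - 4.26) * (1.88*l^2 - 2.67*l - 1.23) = 0.0376*l^4 + 4.6654*l^3 - 14.7351*l^2 + 8.2869*l + 5.2398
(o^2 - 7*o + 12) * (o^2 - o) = o^4 - 8*o^3 + 19*o^2 - 12*o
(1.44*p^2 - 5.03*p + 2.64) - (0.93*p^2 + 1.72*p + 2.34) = 0.51*p^2 - 6.75*p + 0.3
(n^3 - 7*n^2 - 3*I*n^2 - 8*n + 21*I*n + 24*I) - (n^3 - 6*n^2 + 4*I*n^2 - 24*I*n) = -n^2 - 7*I*n^2 - 8*n + 45*I*n + 24*I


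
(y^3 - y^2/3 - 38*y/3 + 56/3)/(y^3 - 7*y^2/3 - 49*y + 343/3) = (y^2 + 2*y - 8)/(y^2 - 49)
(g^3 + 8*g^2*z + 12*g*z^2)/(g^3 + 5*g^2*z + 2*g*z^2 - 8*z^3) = g*(-g - 6*z)/(-g^2 - 3*g*z + 4*z^2)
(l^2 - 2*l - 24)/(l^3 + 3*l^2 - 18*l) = (l^2 - 2*l - 24)/(l*(l^2 + 3*l - 18))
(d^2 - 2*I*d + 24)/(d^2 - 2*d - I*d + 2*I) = (d^2 - 2*I*d + 24)/(d^2 - 2*d - I*d + 2*I)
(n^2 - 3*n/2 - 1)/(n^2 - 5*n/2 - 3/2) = (n - 2)/(n - 3)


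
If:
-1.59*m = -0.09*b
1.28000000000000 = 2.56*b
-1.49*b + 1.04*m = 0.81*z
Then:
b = 0.50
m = 0.03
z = -0.88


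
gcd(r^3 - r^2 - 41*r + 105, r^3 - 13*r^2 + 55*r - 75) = r^2 - 8*r + 15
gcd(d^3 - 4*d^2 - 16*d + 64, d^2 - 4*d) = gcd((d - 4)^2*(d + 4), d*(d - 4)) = d - 4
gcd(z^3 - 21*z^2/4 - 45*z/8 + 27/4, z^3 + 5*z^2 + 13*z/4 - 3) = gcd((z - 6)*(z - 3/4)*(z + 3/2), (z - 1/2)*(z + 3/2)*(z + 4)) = z + 3/2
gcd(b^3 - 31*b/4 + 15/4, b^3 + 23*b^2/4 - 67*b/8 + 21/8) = b - 1/2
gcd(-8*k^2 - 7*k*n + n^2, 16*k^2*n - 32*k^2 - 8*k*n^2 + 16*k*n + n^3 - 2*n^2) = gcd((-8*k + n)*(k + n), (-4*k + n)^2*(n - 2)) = 1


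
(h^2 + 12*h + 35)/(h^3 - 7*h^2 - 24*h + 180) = (h + 7)/(h^2 - 12*h + 36)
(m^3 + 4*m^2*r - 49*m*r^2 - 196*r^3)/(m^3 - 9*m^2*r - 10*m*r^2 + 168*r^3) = (-m - 7*r)/(-m + 6*r)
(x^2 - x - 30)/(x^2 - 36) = (x + 5)/(x + 6)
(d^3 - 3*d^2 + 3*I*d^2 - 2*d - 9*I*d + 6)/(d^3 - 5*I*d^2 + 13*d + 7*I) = (d^2 + d*(-3 + 2*I) - 6*I)/(d^2 - 6*I*d + 7)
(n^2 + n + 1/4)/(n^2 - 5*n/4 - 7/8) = 2*(2*n + 1)/(4*n - 7)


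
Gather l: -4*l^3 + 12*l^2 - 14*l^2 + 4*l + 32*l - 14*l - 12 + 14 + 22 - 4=-4*l^3 - 2*l^2 + 22*l + 20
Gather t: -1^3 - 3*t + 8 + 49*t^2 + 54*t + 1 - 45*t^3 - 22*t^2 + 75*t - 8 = -45*t^3 + 27*t^2 + 126*t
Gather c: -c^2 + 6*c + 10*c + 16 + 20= -c^2 + 16*c + 36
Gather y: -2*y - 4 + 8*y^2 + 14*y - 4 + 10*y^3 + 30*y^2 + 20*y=10*y^3 + 38*y^2 + 32*y - 8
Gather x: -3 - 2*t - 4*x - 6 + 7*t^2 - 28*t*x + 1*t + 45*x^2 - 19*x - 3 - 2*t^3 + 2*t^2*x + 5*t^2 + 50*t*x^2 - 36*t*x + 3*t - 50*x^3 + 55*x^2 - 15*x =-2*t^3 + 12*t^2 + 2*t - 50*x^3 + x^2*(50*t + 100) + x*(2*t^2 - 64*t - 38) - 12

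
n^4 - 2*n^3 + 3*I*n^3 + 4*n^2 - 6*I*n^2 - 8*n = n*(n - 2)*(n - I)*(n + 4*I)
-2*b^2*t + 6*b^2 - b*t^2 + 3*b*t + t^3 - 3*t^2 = (-2*b + t)*(b + t)*(t - 3)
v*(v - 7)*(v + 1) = v^3 - 6*v^2 - 7*v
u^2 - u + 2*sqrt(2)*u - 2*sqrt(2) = (u - 1)*(u + 2*sqrt(2))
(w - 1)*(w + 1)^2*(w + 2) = w^4 + 3*w^3 + w^2 - 3*w - 2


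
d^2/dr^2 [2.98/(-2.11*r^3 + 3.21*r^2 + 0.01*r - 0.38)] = ((37.7268*r - 19.1316)*(2.11*r^3 - 3.21*r^2 - 0.01*r + 0.38) - 2.98*(-12.66*r^2 + 12.84*r + 0.02)*(-6.33*r^2 + 6.42*r + 0.01))/(2.11*r^3 - 3.21*r^2 - 0.01*r + 0.38)^3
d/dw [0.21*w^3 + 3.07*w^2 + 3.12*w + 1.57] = 0.63*w^2 + 6.14*w + 3.12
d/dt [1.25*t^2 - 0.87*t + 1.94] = 2.5*t - 0.87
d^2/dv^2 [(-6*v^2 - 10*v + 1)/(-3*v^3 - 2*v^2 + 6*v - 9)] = 2*(54*v^6 + 270*v^5 + 450*v^4 - 890*v^3 - 1902*v^2 - 423*v + 1008)/(27*v^9 + 54*v^8 - 126*v^7 + 35*v^6 + 576*v^5 - 648*v^4 - 135*v^3 + 1458*v^2 - 1458*v + 729)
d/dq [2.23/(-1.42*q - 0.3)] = 3.1666/(1.42*q + 0.3)^2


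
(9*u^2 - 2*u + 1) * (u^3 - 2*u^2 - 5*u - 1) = 9*u^5 - 20*u^4 - 40*u^3 - u^2 - 3*u - 1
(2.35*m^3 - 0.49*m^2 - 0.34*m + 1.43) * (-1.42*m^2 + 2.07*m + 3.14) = -3.337*m^5 + 5.5603*m^4 + 6.8475*m^3 - 4.273*m^2 + 1.8925*m + 4.4902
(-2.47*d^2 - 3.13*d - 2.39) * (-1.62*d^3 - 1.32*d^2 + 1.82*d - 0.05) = 4.0014*d^5 + 8.331*d^4 + 3.508*d^3 - 2.4183*d^2 - 4.1933*d + 0.1195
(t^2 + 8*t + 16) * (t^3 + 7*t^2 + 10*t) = t^5 + 15*t^4 + 82*t^3 + 192*t^2 + 160*t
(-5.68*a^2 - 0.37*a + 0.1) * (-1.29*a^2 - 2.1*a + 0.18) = 7.3272*a^4 + 12.4053*a^3 - 0.3744*a^2 - 0.2766*a + 0.018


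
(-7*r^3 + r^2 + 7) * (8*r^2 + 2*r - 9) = -56*r^5 - 6*r^4 + 65*r^3 + 47*r^2 + 14*r - 63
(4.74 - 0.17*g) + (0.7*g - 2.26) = 0.53*g + 2.48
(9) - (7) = 2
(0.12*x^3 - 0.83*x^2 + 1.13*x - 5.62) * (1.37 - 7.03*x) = -0.8436*x^4 + 5.9993*x^3 - 9.081*x^2 + 41.0567*x - 7.6994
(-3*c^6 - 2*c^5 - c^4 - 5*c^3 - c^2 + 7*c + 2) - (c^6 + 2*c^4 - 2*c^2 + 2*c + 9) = -4*c^6 - 2*c^5 - 3*c^4 - 5*c^3 + c^2 + 5*c - 7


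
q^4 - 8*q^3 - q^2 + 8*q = q*(q - 8)*(q - 1)*(q + 1)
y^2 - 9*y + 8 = (y - 8)*(y - 1)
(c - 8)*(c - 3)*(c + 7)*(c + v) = c^4 + c^3*v - 4*c^3 - 4*c^2*v - 53*c^2 - 53*c*v + 168*c + 168*v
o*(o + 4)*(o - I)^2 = o^4 + 4*o^3 - 2*I*o^3 - o^2 - 8*I*o^2 - 4*o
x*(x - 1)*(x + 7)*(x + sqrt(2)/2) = x^4 + sqrt(2)*x^3/2 + 6*x^3 - 7*x^2 + 3*sqrt(2)*x^2 - 7*sqrt(2)*x/2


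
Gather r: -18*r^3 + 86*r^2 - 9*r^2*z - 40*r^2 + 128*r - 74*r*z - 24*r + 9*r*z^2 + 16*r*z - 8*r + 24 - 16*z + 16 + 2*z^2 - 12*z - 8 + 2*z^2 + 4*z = -18*r^3 + r^2*(46 - 9*z) + r*(9*z^2 - 58*z + 96) + 4*z^2 - 24*z + 32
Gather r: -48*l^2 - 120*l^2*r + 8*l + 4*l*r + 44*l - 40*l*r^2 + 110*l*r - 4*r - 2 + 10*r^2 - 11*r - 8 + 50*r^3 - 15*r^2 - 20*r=-48*l^2 + 52*l + 50*r^3 + r^2*(-40*l - 5) + r*(-120*l^2 + 114*l - 35) - 10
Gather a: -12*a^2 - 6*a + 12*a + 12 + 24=-12*a^2 + 6*a + 36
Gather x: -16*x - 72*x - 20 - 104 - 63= -88*x - 187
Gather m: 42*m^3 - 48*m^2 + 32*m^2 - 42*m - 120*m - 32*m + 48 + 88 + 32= 42*m^3 - 16*m^2 - 194*m + 168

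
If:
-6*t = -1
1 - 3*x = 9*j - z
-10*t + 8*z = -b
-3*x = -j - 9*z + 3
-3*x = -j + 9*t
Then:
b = 1/3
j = 4/15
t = 1/6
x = -37/90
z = 1/6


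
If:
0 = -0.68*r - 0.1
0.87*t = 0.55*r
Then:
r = -0.15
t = -0.09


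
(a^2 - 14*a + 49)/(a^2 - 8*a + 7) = (a - 7)/(a - 1)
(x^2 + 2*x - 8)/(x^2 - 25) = (x^2 + 2*x - 8)/(x^2 - 25)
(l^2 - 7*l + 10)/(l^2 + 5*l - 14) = (l - 5)/(l + 7)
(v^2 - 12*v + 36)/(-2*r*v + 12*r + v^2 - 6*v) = (6 - v)/(2*r - v)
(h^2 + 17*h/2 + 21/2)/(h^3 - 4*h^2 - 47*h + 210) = (h + 3/2)/(h^2 - 11*h + 30)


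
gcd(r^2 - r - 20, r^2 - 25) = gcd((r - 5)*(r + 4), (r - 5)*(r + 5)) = r - 5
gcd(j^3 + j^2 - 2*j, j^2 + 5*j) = j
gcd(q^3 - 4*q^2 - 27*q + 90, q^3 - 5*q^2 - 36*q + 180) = q - 6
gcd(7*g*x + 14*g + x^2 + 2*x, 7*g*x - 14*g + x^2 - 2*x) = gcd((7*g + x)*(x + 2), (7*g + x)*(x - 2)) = 7*g + x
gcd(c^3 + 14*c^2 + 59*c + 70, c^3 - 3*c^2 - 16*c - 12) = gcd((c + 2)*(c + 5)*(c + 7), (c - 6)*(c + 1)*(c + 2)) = c + 2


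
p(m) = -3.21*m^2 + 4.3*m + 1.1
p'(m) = 4.3 - 6.42*m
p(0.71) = 2.53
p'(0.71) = -0.26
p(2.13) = -4.30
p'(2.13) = -9.37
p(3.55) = -24.09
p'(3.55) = -18.49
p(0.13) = 1.60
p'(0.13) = 3.47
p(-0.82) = -4.58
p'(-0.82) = 9.56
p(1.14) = 1.83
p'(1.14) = -3.02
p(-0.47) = -1.63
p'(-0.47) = 7.32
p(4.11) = -35.45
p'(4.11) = -22.09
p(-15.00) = -785.65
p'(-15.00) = 100.60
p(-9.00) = -297.61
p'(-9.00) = 62.08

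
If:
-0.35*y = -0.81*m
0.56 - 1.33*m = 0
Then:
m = 0.42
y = 0.97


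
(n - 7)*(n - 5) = n^2 - 12*n + 35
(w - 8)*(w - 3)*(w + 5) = w^3 - 6*w^2 - 31*w + 120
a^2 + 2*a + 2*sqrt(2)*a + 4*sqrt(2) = (a + 2)*(a + 2*sqrt(2))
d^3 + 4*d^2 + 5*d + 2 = (d + 1)^2*(d + 2)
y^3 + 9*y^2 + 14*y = y*(y + 2)*(y + 7)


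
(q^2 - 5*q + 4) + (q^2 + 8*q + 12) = 2*q^2 + 3*q + 16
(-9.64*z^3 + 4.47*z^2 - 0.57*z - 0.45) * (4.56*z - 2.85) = -43.9584*z^4 + 47.8572*z^3 - 15.3387*z^2 - 0.4275*z + 1.2825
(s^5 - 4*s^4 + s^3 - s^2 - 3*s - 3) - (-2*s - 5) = s^5 - 4*s^4 + s^3 - s^2 - s + 2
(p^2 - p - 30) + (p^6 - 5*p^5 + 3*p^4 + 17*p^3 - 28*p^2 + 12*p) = p^6 - 5*p^5 + 3*p^4 + 17*p^3 - 27*p^2 + 11*p - 30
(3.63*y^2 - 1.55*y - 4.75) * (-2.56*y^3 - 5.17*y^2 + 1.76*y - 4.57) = -9.2928*y^5 - 14.7991*y^4 + 26.5623*y^3 + 5.2404*y^2 - 1.2765*y + 21.7075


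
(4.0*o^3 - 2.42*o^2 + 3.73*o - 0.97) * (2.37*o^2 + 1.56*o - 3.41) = 9.48*o^5 + 0.5046*o^4 - 8.5751*o^3 + 11.7721*o^2 - 14.2325*o + 3.3077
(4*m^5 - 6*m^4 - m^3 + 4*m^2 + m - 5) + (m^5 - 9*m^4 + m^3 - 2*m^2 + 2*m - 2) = 5*m^5 - 15*m^4 + 2*m^2 + 3*m - 7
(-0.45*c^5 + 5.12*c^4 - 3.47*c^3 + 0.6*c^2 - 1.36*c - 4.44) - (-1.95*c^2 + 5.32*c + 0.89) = -0.45*c^5 + 5.12*c^4 - 3.47*c^3 + 2.55*c^2 - 6.68*c - 5.33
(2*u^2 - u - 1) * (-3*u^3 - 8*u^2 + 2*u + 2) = -6*u^5 - 13*u^4 + 15*u^3 + 10*u^2 - 4*u - 2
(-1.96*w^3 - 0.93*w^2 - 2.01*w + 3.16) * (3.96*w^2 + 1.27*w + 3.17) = -7.7616*w^5 - 6.172*w^4 - 15.3539*w^3 + 7.0128*w^2 - 2.3585*w + 10.0172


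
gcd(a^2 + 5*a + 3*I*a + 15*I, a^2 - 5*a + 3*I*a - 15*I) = a + 3*I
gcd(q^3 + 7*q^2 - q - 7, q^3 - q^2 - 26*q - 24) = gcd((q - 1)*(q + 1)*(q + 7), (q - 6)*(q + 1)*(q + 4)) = q + 1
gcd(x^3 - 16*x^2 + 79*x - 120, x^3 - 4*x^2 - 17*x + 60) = x^2 - 8*x + 15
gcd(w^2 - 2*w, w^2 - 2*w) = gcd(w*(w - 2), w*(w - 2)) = w^2 - 2*w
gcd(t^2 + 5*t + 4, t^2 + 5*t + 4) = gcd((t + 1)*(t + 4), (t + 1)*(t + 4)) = t^2 + 5*t + 4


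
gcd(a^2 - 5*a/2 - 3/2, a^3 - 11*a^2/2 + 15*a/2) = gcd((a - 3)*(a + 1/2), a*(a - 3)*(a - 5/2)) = a - 3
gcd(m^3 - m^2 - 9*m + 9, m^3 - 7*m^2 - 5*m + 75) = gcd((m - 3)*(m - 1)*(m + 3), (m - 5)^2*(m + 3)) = m + 3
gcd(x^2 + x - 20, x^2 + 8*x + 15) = x + 5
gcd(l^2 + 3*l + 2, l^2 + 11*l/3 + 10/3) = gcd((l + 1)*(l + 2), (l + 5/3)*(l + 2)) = l + 2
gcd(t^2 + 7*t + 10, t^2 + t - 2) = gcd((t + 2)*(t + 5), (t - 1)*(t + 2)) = t + 2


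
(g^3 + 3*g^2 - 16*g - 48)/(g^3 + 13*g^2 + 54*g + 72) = (g - 4)/(g + 6)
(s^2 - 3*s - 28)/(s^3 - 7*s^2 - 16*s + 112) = 1/(s - 4)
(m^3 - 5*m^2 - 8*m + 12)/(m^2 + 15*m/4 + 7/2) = 4*(m^2 - 7*m + 6)/(4*m + 7)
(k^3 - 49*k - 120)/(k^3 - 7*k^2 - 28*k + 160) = (k + 3)/(k - 4)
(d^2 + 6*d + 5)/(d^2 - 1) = (d + 5)/(d - 1)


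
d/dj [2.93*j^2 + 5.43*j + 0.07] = 5.86*j + 5.43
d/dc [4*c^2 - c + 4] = 8*c - 1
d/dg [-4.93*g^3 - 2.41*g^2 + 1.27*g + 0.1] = -14.79*g^2 - 4.82*g + 1.27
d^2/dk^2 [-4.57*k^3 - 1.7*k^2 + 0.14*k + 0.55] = -27.42*k - 3.4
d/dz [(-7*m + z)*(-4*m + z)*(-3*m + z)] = 61*m^2 - 28*m*z + 3*z^2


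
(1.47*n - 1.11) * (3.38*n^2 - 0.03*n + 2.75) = 4.9686*n^3 - 3.7959*n^2 + 4.0758*n - 3.0525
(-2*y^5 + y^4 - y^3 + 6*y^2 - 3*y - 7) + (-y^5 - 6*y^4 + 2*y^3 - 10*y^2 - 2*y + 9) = -3*y^5 - 5*y^4 + y^3 - 4*y^2 - 5*y + 2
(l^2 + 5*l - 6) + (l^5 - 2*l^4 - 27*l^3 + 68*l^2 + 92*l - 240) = l^5 - 2*l^4 - 27*l^3 + 69*l^2 + 97*l - 246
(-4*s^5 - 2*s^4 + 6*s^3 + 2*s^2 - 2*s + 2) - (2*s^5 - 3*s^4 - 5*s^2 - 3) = -6*s^5 + s^4 + 6*s^3 + 7*s^2 - 2*s + 5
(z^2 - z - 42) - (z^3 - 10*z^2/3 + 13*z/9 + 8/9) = -z^3 + 13*z^2/3 - 22*z/9 - 386/9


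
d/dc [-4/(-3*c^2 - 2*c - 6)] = 8*(-3*c - 1)/(3*c^2 + 2*c + 6)^2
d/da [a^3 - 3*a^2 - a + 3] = 3*a^2 - 6*a - 1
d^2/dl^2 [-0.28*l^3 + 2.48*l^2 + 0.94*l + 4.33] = 4.96 - 1.68*l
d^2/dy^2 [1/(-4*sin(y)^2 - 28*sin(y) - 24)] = (4*sin(y)^3 + 17*sin(y)^2 + 2*sin(y) - 86)/(4*(sin(y) + 1)^2*(sin(y) + 6)^3)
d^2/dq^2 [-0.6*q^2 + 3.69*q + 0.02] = -1.20000000000000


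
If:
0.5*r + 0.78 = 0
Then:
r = -1.56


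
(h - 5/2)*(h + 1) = h^2 - 3*h/2 - 5/2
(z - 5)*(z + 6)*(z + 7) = z^3 + 8*z^2 - 23*z - 210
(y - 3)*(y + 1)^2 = y^3 - y^2 - 5*y - 3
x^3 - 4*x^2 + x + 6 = (x - 3)*(x - 2)*(x + 1)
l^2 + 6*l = l*(l + 6)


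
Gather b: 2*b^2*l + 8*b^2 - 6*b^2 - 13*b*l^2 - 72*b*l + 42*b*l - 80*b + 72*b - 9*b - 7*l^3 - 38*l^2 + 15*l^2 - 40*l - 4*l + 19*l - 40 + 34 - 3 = b^2*(2*l + 2) + b*(-13*l^2 - 30*l - 17) - 7*l^3 - 23*l^2 - 25*l - 9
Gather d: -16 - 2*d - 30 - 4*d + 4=-6*d - 42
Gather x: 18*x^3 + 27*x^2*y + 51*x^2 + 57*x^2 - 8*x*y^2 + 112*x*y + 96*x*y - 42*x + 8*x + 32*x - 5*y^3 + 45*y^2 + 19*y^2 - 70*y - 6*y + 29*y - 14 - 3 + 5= 18*x^3 + x^2*(27*y + 108) + x*(-8*y^2 + 208*y - 2) - 5*y^3 + 64*y^2 - 47*y - 12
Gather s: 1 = 1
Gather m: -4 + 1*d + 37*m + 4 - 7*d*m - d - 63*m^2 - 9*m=-63*m^2 + m*(28 - 7*d)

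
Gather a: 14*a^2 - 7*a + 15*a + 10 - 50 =14*a^2 + 8*a - 40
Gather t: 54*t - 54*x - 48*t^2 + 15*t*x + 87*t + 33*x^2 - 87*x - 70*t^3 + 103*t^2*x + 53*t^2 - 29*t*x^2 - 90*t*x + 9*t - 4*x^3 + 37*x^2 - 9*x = -70*t^3 + t^2*(103*x + 5) + t*(-29*x^2 - 75*x + 150) - 4*x^3 + 70*x^2 - 150*x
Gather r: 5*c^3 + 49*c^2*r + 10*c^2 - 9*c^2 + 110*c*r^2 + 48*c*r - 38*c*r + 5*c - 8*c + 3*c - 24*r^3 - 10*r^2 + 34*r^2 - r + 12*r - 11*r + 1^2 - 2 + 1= 5*c^3 + c^2 - 24*r^3 + r^2*(110*c + 24) + r*(49*c^2 + 10*c)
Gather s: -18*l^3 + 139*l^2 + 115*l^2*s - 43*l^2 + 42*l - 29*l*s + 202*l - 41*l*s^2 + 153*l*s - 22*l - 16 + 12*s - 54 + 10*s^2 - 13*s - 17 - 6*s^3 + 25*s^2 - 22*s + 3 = -18*l^3 + 96*l^2 + 222*l - 6*s^3 + s^2*(35 - 41*l) + s*(115*l^2 + 124*l - 23) - 84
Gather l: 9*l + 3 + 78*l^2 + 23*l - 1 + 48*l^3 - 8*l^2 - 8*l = 48*l^3 + 70*l^2 + 24*l + 2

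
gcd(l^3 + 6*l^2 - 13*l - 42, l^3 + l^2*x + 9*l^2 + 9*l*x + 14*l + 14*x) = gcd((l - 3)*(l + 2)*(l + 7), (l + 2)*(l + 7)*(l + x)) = l^2 + 9*l + 14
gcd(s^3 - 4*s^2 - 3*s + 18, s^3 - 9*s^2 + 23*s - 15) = s - 3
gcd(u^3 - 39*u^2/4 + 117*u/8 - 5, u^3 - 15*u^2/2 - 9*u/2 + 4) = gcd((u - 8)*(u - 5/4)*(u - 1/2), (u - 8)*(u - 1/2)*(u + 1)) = u^2 - 17*u/2 + 4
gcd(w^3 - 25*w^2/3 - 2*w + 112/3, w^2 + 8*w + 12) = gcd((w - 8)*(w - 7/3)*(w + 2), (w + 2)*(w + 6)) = w + 2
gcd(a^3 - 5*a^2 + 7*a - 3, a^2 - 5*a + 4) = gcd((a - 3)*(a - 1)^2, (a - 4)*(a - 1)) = a - 1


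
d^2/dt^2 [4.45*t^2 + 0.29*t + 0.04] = 8.90000000000000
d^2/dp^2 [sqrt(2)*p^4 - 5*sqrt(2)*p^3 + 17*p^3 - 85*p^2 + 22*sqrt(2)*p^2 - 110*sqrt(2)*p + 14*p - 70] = 12*sqrt(2)*p^2 - 30*sqrt(2)*p + 102*p - 170 + 44*sqrt(2)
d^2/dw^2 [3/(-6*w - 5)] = -216/(6*w + 5)^3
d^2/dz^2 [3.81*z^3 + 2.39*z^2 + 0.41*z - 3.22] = 22.86*z + 4.78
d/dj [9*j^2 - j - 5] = 18*j - 1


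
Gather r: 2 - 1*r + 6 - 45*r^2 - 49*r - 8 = -45*r^2 - 50*r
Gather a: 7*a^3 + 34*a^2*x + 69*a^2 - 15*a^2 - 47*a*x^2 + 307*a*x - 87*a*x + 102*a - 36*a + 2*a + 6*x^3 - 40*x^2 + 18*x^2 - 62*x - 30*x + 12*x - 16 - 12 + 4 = 7*a^3 + a^2*(34*x + 54) + a*(-47*x^2 + 220*x + 68) + 6*x^3 - 22*x^2 - 80*x - 24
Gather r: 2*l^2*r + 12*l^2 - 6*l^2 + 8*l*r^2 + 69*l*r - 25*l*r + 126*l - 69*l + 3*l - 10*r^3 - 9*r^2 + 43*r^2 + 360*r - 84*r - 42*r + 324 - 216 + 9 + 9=6*l^2 + 60*l - 10*r^3 + r^2*(8*l + 34) + r*(2*l^2 + 44*l + 234) + 126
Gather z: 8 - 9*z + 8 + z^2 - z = z^2 - 10*z + 16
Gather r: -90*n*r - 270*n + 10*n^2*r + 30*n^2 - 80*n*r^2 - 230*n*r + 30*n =30*n^2 - 80*n*r^2 - 240*n + r*(10*n^2 - 320*n)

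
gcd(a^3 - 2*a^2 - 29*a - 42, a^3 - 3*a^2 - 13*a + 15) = a + 3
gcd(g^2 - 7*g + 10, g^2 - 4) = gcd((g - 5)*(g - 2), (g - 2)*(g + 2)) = g - 2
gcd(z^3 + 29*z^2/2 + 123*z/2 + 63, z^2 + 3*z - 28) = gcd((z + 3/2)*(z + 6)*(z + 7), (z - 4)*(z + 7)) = z + 7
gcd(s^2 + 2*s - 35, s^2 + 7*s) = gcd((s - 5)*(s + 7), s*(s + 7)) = s + 7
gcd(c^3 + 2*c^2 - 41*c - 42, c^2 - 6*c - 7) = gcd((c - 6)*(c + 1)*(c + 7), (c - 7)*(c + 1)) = c + 1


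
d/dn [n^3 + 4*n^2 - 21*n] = 3*n^2 + 8*n - 21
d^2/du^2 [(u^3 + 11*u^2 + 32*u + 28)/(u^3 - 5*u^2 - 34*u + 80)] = 4*(8*u^6 + 99*u^5 + 165*u^4 - 2853*u^3 - 5538*u^2 + 32580*u + 100504)/(u^9 - 15*u^8 - 27*u^7 + 1135*u^6 - 1482*u^5 - 27660*u^4 + 61496*u^3 + 181440*u^2 - 652800*u + 512000)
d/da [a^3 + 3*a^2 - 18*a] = 3*a^2 + 6*a - 18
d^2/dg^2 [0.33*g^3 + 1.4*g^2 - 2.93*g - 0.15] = 1.98*g + 2.8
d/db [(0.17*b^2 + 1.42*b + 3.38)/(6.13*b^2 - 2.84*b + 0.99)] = (-9.1874*b^2 - 41.1022*b + 11.005)/(37.5769*b^4 - 34.8184*b^3 + 20.203*b^2 - 5.6232*b + 0.9801)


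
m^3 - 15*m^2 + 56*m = m*(m - 8)*(m - 7)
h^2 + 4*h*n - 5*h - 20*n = (h - 5)*(h + 4*n)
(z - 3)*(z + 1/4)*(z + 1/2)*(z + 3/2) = z^4 - 3*z^3/4 - 11*z^2/2 - 57*z/16 - 9/16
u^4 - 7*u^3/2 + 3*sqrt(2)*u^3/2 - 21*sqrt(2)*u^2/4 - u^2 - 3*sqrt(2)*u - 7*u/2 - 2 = (u - 4)*(u + 1/2)*(u + sqrt(2)/2)*(u + sqrt(2))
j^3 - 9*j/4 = j*(j - 3/2)*(j + 3/2)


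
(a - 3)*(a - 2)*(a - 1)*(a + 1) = a^4 - 5*a^3 + 5*a^2 + 5*a - 6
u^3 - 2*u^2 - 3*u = u*(u - 3)*(u + 1)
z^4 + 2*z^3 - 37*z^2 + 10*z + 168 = (z - 4)*(z - 3)*(z + 2)*(z + 7)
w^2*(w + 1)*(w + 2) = w^4 + 3*w^3 + 2*w^2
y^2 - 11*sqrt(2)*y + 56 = (y - 7*sqrt(2))*(y - 4*sqrt(2))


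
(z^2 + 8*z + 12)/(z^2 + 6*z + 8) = (z + 6)/(z + 4)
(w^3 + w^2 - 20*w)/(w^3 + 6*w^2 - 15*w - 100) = w/(w + 5)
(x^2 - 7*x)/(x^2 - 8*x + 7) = x/(x - 1)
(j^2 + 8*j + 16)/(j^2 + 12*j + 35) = (j^2 + 8*j + 16)/(j^2 + 12*j + 35)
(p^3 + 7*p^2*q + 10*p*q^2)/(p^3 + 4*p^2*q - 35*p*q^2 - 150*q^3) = p*(p + 2*q)/(p^2 - p*q - 30*q^2)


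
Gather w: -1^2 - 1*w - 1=-w - 2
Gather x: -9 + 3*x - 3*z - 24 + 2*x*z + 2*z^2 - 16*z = x*(2*z + 3) + 2*z^2 - 19*z - 33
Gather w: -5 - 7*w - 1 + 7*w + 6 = 0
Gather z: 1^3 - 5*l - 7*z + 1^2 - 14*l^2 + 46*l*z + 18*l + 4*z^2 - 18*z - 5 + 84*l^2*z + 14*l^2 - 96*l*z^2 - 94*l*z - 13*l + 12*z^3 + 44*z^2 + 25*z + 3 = 12*z^3 + z^2*(48 - 96*l) + z*(84*l^2 - 48*l)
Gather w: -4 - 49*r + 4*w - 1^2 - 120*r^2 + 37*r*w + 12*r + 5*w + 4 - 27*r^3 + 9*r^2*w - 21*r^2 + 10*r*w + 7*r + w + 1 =-27*r^3 - 141*r^2 - 30*r + w*(9*r^2 + 47*r + 10)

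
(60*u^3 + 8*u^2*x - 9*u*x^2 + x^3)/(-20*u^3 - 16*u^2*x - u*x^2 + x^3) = (-6*u + x)/(2*u + x)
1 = 1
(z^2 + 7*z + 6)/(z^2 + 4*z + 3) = (z + 6)/(z + 3)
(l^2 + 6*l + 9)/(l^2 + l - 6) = (l + 3)/(l - 2)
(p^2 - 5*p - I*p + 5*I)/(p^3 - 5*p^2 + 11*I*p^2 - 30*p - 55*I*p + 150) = (p - I)/(p^2 + 11*I*p - 30)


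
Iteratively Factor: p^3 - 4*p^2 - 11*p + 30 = (p + 3)*(p^2 - 7*p + 10) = (p - 5)*(p + 3)*(p - 2)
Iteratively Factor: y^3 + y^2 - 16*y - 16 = (y + 4)*(y^2 - 3*y - 4) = (y + 1)*(y + 4)*(y - 4)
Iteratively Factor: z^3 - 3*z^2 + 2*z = (z)*(z^2 - 3*z + 2) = z*(z - 1)*(z - 2)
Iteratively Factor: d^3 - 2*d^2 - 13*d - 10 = (d + 2)*(d^2 - 4*d - 5) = (d - 5)*(d + 2)*(d + 1)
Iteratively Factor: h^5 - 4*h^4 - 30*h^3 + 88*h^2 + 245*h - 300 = (h + 3)*(h^4 - 7*h^3 - 9*h^2 + 115*h - 100) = (h + 3)*(h + 4)*(h^3 - 11*h^2 + 35*h - 25) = (h - 5)*(h + 3)*(h + 4)*(h^2 - 6*h + 5) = (h - 5)*(h - 1)*(h + 3)*(h + 4)*(h - 5)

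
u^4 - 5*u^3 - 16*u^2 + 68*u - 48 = (u - 6)*(u - 2)*(u - 1)*(u + 4)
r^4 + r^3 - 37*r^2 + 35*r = r*(r - 5)*(r - 1)*(r + 7)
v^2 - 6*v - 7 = (v - 7)*(v + 1)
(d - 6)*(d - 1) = d^2 - 7*d + 6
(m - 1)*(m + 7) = m^2 + 6*m - 7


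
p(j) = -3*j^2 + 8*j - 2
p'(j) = 8 - 6*j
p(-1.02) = -13.28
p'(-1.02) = 14.12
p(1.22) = 3.29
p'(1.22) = 0.68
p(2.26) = 0.76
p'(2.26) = -5.56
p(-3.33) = -61.91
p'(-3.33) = 27.98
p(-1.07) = -13.99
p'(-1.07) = 14.42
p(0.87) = 2.69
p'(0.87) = 2.78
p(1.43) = 3.31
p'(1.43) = -0.58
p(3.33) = -8.63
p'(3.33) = -11.98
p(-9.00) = -317.00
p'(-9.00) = 62.00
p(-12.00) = -530.00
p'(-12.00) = 80.00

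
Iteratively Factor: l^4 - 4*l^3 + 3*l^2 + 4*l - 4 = (l - 1)*(l^3 - 3*l^2 + 4) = (l - 2)*(l - 1)*(l^2 - l - 2) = (l - 2)^2*(l - 1)*(l + 1)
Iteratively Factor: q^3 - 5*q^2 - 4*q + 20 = (q - 5)*(q^2 - 4) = (q - 5)*(q + 2)*(q - 2)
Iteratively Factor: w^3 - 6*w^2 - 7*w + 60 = (w + 3)*(w^2 - 9*w + 20) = (w - 5)*(w + 3)*(w - 4)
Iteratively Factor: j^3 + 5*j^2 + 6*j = (j)*(j^2 + 5*j + 6) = j*(j + 3)*(j + 2)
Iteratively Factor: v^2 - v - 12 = (v + 3)*(v - 4)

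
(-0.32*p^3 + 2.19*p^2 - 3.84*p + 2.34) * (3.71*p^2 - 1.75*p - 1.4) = -1.1872*p^5 + 8.6849*p^4 - 17.6309*p^3 + 12.3354*p^2 + 1.281*p - 3.276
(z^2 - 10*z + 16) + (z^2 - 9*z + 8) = 2*z^2 - 19*z + 24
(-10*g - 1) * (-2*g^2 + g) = 20*g^3 - 8*g^2 - g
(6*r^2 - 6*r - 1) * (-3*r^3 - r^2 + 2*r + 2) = -18*r^5 + 12*r^4 + 21*r^3 + r^2 - 14*r - 2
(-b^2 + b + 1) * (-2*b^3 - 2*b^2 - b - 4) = 2*b^5 - 3*b^3 + b^2 - 5*b - 4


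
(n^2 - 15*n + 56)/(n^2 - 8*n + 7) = (n - 8)/(n - 1)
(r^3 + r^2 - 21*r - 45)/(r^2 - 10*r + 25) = (r^2 + 6*r + 9)/(r - 5)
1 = 1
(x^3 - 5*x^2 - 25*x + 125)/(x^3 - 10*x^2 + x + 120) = (x^2 - 25)/(x^2 - 5*x - 24)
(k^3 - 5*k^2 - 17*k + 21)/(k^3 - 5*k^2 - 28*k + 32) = (k^2 - 4*k - 21)/(k^2 - 4*k - 32)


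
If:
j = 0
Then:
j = 0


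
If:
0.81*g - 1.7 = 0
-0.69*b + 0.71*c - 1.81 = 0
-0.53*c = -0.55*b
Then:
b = 38.68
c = 40.14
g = 2.10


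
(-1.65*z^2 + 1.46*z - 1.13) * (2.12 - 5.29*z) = 8.7285*z^3 - 11.2214*z^2 + 9.0729*z - 2.3956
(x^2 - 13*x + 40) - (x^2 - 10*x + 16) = 24 - 3*x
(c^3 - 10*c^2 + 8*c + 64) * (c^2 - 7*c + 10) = c^5 - 17*c^4 + 88*c^3 - 92*c^2 - 368*c + 640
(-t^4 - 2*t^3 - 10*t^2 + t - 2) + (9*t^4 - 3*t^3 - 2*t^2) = 8*t^4 - 5*t^3 - 12*t^2 + t - 2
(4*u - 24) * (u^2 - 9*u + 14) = 4*u^3 - 60*u^2 + 272*u - 336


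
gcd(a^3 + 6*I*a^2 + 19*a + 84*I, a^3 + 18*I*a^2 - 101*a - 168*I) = a^2 + 10*I*a - 21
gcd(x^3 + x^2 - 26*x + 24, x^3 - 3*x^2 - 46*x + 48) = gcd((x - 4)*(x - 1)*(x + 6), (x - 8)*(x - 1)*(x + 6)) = x^2 + 5*x - 6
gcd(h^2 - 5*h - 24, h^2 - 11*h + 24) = h - 8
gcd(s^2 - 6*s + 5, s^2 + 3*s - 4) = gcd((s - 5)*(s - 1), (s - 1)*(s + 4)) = s - 1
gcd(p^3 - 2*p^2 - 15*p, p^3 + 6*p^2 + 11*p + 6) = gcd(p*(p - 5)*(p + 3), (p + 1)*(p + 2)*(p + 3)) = p + 3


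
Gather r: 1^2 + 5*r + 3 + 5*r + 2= 10*r + 6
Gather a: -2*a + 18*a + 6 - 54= 16*a - 48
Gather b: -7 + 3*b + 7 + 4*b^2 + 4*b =4*b^2 + 7*b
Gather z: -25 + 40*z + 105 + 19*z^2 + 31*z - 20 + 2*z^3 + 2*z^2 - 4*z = 2*z^3 + 21*z^2 + 67*z + 60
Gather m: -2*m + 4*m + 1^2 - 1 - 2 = 2*m - 2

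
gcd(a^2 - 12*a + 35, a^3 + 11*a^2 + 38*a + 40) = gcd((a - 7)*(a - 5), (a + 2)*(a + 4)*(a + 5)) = 1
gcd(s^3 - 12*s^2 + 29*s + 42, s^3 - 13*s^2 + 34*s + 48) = s^2 - 5*s - 6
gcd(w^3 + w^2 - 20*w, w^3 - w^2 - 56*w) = w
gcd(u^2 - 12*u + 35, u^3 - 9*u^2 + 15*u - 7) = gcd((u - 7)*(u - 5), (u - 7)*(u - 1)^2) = u - 7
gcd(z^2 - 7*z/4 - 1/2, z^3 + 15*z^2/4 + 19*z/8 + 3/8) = z + 1/4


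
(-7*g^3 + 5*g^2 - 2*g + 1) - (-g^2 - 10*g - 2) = -7*g^3 + 6*g^2 + 8*g + 3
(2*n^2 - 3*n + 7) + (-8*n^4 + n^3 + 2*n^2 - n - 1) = -8*n^4 + n^3 + 4*n^2 - 4*n + 6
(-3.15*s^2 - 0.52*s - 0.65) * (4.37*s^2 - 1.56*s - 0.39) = -13.7655*s^4 + 2.6416*s^3 - 0.8008*s^2 + 1.2168*s + 0.2535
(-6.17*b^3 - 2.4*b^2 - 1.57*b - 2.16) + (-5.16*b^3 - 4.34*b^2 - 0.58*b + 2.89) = -11.33*b^3 - 6.74*b^2 - 2.15*b + 0.73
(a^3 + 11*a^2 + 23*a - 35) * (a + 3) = a^4 + 14*a^3 + 56*a^2 + 34*a - 105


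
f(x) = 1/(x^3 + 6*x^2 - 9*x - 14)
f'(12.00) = 0.00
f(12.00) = 0.00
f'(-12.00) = 0.00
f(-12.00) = 0.00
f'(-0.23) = 0.09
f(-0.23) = -0.09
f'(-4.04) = 0.00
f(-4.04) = 0.02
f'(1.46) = -0.12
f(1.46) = -0.09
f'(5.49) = -0.00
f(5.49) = 0.00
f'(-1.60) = 0.15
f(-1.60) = 0.09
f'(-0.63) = 0.40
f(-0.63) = -0.16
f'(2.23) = -0.70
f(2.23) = 0.15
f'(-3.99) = 0.00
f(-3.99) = 0.02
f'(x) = (-3*x^2 - 12*x + 9)/(x^3 + 6*x^2 - 9*x - 14)^2 = 3*(-x^2 - 4*x + 3)/(x^3 + 6*x^2 - 9*x - 14)^2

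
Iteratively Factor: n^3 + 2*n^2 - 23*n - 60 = (n + 3)*(n^2 - n - 20) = (n + 3)*(n + 4)*(n - 5)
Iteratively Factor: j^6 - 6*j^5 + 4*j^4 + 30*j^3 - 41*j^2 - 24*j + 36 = (j - 1)*(j^5 - 5*j^4 - j^3 + 29*j^2 - 12*j - 36) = (j - 1)*(j + 1)*(j^4 - 6*j^3 + 5*j^2 + 24*j - 36) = (j - 3)*(j - 1)*(j + 1)*(j^3 - 3*j^2 - 4*j + 12) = (j - 3)^2*(j - 1)*(j + 1)*(j^2 - 4) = (j - 3)^2*(j - 2)*(j - 1)*(j + 1)*(j + 2)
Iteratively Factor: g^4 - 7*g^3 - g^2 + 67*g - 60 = (g + 3)*(g^3 - 10*g^2 + 29*g - 20) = (g - 4)*(g + 3)*(g^2 - 6*g + 5) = (g - 4)*(g - 1)*(g + 3)*(g - 5)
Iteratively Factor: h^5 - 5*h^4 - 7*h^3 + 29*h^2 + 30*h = (h - 5)*(h^4 - 7*h^2 - 6*h) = (h - 5)*(h + 1)*(h^3 - h^2 - 6*h) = h*(h - 5)*(h + 1)*(h^2 - h - 6) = h*(h - 5)*(h - 3)*(h + 1)*(h + 2)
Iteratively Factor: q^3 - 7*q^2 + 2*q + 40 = (q + 2)*(q^2 - 9*q + 20) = (q - 5)*(q + 2)*(q - 4)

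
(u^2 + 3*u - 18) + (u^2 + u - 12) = 2*u^2 + 4*u - 30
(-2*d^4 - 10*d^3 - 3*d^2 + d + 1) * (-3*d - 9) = 6*d^5 + 48*d^4 + 99*d^3 + 24*d^2 - 12*d - 9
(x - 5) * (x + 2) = x^2 - 3*x - 10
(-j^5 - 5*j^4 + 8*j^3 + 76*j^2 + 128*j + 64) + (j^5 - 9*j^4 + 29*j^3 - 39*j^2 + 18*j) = -14*j^4 + 37*j^3 + 37*j^2 + 146*j + 64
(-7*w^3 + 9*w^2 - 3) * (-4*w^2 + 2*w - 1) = 28*w^5 - 50*w^4 + 25*w^3 + 3*w^2 - 6*w + 3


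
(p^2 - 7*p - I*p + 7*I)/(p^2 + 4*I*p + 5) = (p - 7)/(p + 5*I)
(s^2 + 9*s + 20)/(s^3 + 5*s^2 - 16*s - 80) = 1/(s - 4)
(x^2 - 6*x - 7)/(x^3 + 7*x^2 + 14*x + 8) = (x - 7)/(x^2 + 6*x + 8)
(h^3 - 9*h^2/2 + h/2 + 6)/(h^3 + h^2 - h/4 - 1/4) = 2*(2*h^2 - 11*h + 12)/(4*h^2 - 1)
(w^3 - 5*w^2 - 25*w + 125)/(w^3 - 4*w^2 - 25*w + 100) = (w - 5)/(w - 4)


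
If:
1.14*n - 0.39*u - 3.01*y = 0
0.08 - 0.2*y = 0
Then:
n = 0.342105263157895*u + 1.05614035087719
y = 0.40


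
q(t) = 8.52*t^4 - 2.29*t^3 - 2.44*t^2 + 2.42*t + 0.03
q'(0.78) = 10.61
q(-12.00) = 180247.47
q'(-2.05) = -310.05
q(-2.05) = 155.02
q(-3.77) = 1800.03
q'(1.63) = 123.80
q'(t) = 34.08*t^3 - 6.87*t^2 - 4.88*t + 2.42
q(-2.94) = 666.56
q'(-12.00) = -59818.54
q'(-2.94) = -908.66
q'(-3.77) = -1902.92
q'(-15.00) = -116490.13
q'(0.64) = 5.42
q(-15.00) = 438468.48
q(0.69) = 1.72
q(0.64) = 1.41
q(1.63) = 47.72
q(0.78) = 2.50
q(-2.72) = 487.83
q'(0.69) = 6.98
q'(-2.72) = -720.95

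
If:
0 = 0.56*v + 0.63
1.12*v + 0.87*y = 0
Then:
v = -1.12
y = 1.45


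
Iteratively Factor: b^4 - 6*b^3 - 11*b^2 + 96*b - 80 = (b - 4)*(b^3 - 2*b^2 - 19*b + 20) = (b - 4)*(b - 1)*(b^2 - b - 20) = (b - 4)*(b - 1)*(b + 4)*(b - 5)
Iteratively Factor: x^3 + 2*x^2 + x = (x + 1)*(x^2 + x) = x*(x + 1)*(x + 1)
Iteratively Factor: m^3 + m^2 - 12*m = (m - 3)*(m^2 + 4*m) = (m - 3)*(m + 4)*(m)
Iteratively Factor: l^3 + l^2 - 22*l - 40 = (l + 2)*(l^2 - l - 20) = (l - 5)*(l + 2)*(l + 4)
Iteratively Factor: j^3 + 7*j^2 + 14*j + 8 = (j + 2)*(j^2 + 5*j + 4) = (j + 2)*(j + 4)*(j + 1)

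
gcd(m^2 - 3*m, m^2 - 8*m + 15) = m - 3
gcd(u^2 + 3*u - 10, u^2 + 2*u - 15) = u + 5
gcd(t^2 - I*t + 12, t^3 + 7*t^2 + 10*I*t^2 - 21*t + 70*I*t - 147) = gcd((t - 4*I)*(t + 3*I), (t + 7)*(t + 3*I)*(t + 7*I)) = t + 3*I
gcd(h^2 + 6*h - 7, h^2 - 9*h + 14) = 1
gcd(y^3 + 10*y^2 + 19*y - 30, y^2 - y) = y - 1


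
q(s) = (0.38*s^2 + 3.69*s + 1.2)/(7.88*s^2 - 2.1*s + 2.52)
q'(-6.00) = -0.01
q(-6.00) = -0.02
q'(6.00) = -0.02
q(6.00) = 0.14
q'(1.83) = -0.19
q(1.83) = 0.37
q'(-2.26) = -0.05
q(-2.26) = -0.11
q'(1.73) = -0.21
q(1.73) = 0.39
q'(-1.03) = -0.01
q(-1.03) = -0.17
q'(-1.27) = -0.05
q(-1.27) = -0.16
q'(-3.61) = -0.02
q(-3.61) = -0.06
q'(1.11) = -0.45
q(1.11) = 0.58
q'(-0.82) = 0.06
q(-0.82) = -0.16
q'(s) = (2.1 - 15.76*s)*(0.38*s^2 + 3.69*s + 1.2)/(7.88*s^2 - 2.1*s + 2.52)^2 + (0.76*s + 3.69)/(7.88*s^2 - 2.1*s + 2.52)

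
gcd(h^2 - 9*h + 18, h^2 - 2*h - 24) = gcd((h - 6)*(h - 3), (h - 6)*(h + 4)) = h - 6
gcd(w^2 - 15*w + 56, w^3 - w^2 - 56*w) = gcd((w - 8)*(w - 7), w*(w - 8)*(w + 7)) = w - 8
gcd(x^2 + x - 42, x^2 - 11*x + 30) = x - 6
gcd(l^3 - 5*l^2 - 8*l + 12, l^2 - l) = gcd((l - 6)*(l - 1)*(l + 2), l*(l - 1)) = l - 1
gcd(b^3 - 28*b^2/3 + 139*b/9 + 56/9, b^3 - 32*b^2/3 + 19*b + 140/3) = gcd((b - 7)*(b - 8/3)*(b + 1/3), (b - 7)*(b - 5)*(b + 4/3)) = b - 7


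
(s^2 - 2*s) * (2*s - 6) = 2*s^3 - 10*s^2 + 12*s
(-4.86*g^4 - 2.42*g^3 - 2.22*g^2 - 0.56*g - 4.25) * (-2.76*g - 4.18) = 13.4136*g^5 + 26.994*g^4 + 16.2428*g^3 + 10.8252*g^2 + 14.0708*g + 17.765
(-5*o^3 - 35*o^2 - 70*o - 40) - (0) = -5*o^3 - 35*o^2 - 70*o - 40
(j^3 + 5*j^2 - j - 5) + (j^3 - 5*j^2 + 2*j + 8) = 2*j^3 + j + 3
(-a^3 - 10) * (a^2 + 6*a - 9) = -a^5 - 6*a^4 + 9*a^3 - 10*a^2 - 60*a + 90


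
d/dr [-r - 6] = -1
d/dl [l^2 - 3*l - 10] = 2*l - 3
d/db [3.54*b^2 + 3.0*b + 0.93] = 7.08*b + 3.0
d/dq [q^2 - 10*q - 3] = 2*q - 10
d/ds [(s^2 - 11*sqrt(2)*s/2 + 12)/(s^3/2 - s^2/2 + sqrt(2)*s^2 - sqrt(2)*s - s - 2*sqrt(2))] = ((-4*s + 11*sqrt(2))*(-s^3 - 2*sqrt(2)*s^2 + s^2 + 2*s + 2*sqrt(2)*s + 4*sqrt(2)) + (2*s^2 - 11*sqrt(2)*s + 24)*(-3*s^2 - 4*sqrt(2)*s + 2*s + 2 + 2*sqrt(2)))/(-s^3 - 2*sqrt(2)*s^2 + s^2 + 2*s + 2*sqrt(2)*s + 4*sqrt(2))^2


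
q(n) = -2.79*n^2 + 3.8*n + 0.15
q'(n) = 3.8 - 5.58*n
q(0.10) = 0.50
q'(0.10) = 3.24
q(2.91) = -12.42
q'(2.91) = -12.44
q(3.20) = -16.26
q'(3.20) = -14.06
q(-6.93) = -160.17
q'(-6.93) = 42.47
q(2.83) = -11.44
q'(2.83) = -11.99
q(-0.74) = -4.19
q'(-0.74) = 7.93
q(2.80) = -11.08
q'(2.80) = -11.82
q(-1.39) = -10.52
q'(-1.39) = 11.56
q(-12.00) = -447.21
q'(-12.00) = 70.76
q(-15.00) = -684.60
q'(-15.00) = 87.50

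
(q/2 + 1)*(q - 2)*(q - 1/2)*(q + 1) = q^4/2 + q^3/4 - 9*q^2/4 - q + 1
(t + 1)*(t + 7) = t^2 + 8*t + 7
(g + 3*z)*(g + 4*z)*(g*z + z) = g^3*z + 7*g^2*z^2 + g^2*z + 12*g*z^3 + 7*g*z^2 + 12*z^3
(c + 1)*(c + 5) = c^2 + 6*c + 5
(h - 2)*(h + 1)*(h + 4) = h^3 + 3*h^2 - 6*h - 8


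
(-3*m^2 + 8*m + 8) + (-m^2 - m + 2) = -4*m^2 + 7*m + 10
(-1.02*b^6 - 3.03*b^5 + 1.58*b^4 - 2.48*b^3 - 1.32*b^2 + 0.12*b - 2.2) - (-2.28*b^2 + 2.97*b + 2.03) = -1.02*b^6 - 3.03*b^5 + 1.58*b^4 - 2.48*b^3 + 0.96*b^2 - 2.85*b - 4.23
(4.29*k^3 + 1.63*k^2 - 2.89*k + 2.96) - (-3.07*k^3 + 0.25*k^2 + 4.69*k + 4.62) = 7.36*k^3 + 1.38*k^2 - 7.58*k - 1.66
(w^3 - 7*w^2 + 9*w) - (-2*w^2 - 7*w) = w^3 - 5*w^2 + 16*w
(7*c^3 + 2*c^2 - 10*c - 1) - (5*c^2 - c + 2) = 7*c^3 - 3*c^2 - 9*c - 3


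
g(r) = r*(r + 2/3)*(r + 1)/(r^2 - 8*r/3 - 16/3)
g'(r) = r*(8/3 - 2*r)*(r + 2/3)*(r + 1)/(r^2 - 8*r/3 - 16/3)^2 + r*(r + 2/3)/(r^2 - 8*r/3 - 16/3) + r*(r + 1)/(r^2 - 8*r/3 - 16/3) + (r + 2/3)*(r + 1)/(r^2 - 8*r/3 - 16/3)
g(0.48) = -0.13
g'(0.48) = -0.43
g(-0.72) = -0.00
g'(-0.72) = 0.07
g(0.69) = -0.24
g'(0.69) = -0.61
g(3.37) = -20.06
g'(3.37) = -43.09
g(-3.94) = -1.83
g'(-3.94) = 0.71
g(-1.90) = -0.63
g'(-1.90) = 0.32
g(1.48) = -1.11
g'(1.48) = -1.76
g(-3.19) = -1.32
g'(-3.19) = 0.65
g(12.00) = 18.52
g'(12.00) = 0.73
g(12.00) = 18.52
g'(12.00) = 0.73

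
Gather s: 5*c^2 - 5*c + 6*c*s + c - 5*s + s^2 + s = 5*c^2 - 4*c + s^2 + s*(6*c - 4)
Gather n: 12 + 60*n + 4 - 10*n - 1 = 50*n + 15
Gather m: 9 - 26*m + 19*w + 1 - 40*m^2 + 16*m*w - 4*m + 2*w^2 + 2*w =-40*m^2 + m*(16*w - 30) + 2*w^2 + 21*w + 10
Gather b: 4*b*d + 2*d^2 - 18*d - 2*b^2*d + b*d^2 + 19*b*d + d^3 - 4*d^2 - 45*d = -2*b^2*d + b*(d^2 + 23*d) + d^3 - 2*d^2 - 63*d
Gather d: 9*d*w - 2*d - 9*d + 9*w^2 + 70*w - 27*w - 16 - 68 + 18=d*(9*w - 11) + 9*w^2 + 43*w - 66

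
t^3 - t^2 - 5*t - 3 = (t - 3)*(t + 1)^2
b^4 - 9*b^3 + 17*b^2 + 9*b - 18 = (b - 6)*(b - 3)*(b - 1)*(b + 1)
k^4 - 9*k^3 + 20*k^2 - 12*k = k*(k - 6)*(k - 2)*(k - 1)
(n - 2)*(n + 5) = n^2 + 3*n - 10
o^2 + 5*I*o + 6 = (o - I)*(o + 6*I)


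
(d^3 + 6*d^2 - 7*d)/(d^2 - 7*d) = (d^2 + 6*d - 7)/(d - 7)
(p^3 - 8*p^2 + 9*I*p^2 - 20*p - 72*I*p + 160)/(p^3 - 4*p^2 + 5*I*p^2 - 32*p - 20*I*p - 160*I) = (p + 4*I)/(p + 4)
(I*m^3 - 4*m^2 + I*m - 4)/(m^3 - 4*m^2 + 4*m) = (I*m^3 - 4*m^2 + I*m - 4)/(m*(m^2 - 4*m + 4))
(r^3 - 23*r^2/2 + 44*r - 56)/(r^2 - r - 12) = (r^2 - 15*r/2 + 14)/(r + 3)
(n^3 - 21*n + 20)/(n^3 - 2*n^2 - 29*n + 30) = (n - 4)/(n - 6)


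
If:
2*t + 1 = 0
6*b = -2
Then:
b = -1/3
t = -1/2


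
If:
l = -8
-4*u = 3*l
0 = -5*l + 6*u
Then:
No Solution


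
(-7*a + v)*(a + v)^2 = -7*a^3 - 13*a^2*v - 5*a*v^2 + v^3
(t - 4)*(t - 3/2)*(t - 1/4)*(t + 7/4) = t^4 - 4*t^3 - 43*t^2/16 + 365*t/32 - 21/8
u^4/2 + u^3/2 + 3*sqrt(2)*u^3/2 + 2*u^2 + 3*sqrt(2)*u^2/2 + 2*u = u*(u/2 + sqrt(2))*(u + 1)*(u + sqrt(2))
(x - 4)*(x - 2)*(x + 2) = x^3 - 4*x^2 - 4*x + 16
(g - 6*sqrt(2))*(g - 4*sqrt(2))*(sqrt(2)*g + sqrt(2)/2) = sqrt(2)*g^3 - 20*g^2 + sqrt(2)*g^2/2 - 10*g + 48*sqrt(2)*g + 24*sqrt(2)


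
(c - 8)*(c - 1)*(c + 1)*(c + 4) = c^4 - 4*c^3 - 33*c^2 + 4*c + 32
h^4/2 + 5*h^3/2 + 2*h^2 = h^2*(h/2 + 1/2)*(h + 4)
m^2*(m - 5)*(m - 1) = m^4 - 6*m^3 + 5*m^2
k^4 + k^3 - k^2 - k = k*(k - 1)*(k + 1)^2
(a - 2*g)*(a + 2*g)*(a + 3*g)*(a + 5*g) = a^4 + 8*a^3*g + 11*a^2*g^2 - 32*a*g^3 - 60*g^4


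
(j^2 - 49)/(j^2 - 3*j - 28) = (j + 7)/(j + 4)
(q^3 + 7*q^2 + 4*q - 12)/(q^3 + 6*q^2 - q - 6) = (q + 2)/(q + 1)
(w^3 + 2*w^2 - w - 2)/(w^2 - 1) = w + 2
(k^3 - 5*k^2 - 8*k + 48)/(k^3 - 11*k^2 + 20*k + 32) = (k^2 - k - 12)/(k^2 - 7*k - 8)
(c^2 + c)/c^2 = (c + 1)/c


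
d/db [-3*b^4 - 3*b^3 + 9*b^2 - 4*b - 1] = -12*b^3 - 9*b^2 + 18*b - 4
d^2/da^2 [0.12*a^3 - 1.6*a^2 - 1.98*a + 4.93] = 0.72*a - 3.2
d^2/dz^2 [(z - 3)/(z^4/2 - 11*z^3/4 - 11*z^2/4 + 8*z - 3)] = 8*((3 - z)*(8*z^3 - 33*z^2 - 22*z + 32)^2 + (-8*z^3 + 33*z^2 + 22*z + (z - 3)*(-12*z^2 + 33*z + 11) - 32)*(-2*z^4 + 11*z^3 + 11*z^2 - 32*z + 12))/(-2*z^4 + 11*z^3 + 11*z^2 - 32*z + 12)^3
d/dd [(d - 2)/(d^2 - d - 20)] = (d^2 - d - (d - 2)*(2*d - 1) - 20)/(-d^2 + d + 20)^2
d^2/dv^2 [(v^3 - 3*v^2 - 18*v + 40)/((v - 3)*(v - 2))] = -28/(v^3 - 9*v^2 + 27*v - 27)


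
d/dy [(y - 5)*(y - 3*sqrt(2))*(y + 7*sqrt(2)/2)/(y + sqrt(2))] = (4*y^3 - 10*y^2 + 7*sqrt(2)*y^2 - 20*sqrt(2)*y + 4*y - 220 - 42*sqrt(2))/(2*(y^2 + 2*sqrt(2)*y + 2))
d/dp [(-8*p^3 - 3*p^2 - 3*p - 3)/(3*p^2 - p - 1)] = 4*p*(-6*p^3 + 4*p^2 + 9*p + 6)/(9*p^4 - 6*p^3 - 5*p^2 + 2*p + 1)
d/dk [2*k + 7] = 2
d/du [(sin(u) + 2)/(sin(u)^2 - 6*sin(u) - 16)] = -cos(u)/(sin(u) - 8)^2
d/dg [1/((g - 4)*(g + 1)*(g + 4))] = (-(g - 4)*(g + 1) - (g - 4)*(g + 4) - (g + 1)*(g + 4))/((g - 4)^2*(g + 1)^2*(g + 4)^2)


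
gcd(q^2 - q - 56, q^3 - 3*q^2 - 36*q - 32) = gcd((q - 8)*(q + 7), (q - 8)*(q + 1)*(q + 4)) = q - 8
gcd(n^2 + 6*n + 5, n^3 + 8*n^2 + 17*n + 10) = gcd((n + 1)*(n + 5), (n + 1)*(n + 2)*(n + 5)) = n^2 + 6*n + 5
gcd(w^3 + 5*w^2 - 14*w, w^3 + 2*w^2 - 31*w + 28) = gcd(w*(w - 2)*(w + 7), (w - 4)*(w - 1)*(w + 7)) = w + 7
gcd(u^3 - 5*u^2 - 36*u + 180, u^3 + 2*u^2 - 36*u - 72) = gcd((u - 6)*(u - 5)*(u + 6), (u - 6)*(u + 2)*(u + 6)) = u^2 - 36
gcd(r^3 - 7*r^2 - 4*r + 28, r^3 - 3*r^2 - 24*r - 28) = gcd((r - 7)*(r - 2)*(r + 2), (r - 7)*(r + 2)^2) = r^2 - 5*r - 14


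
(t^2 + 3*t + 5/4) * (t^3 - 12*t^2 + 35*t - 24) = t^5 - 9*t^4 + t^3/4 + 66*t^2 - 113*t/4 - 30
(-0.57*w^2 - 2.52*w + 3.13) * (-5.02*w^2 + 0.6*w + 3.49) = 2.8614*w^4 + 12.3084*w^3 - 19.2139*w^2 - 6.9168*w + 10.9237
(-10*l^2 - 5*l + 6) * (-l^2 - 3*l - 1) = 10*l^4 + 35*l^3 + 19*l^2 - 13*l - 6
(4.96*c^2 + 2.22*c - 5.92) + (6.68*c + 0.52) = 4.96*c^2 + 8.9*c - 5.4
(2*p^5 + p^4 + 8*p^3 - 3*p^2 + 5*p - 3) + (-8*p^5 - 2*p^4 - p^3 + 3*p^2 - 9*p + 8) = -6*p^5 - p^4 + 7*p^3 - 4*p + 5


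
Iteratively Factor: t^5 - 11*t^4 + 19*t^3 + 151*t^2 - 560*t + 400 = (t - 1)*(t^4 - 10*t^3 + 9*t^2 + 160*t - 400) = (t - 5)*(t - 1)*(t^3 - 5*t^2 - 16*t + 80) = (t - 5)*(t - 4)*(t - 1)*(t^2 - t - 20) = (t - 5)^2*(t - 4)*(t - 1)*(t + 4)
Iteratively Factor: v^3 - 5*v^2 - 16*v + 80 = (v - 5)*(v^2 - 16) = (v - 5)*(v - 4)*(v + 4)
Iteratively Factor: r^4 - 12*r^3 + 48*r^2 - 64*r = (r - 4)*(r^3 - 8*r^2 + 16*r) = (r - 4)^2*(r^2 - 4*r) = (r - 4)^3*(r)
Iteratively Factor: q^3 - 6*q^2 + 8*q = (q)*(q^2 - 6*q + 8) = q*(q - 2)*(q - 4)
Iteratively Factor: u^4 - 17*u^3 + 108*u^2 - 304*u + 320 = (u - 5)*(u^3 - 12*u^2 + 48*u - 64) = (u - 5)*(u - 4)*(u^2 - 8*u + 16) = (u - 5)*(u - 4)^2*(u - 4)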